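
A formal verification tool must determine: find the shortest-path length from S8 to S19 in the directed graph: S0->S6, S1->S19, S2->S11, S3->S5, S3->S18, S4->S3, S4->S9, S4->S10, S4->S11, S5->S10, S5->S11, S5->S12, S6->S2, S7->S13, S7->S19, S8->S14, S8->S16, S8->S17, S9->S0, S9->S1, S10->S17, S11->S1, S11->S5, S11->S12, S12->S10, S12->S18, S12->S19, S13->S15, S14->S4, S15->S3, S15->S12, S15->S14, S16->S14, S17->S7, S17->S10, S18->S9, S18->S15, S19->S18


BFS layer-by-layer from S8:
  dist 0: {S8}
  dist 1: {S14, S16, S17}
  dist 2: {S4, S7, S10}
  dist 3: {S3, S9, S11, S13, S19}
  -> S19 reached at distance 3
Shortest path length = 3

3


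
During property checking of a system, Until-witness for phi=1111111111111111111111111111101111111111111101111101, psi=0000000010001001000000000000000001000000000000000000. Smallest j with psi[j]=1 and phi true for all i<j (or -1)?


(phi U psi) at 0: need smallest j with psi[j]=1 and phi[i]=1 for all i in [0,j).
Scan from step 0:
  step 0: phi=1, psi=0 -> continue
  step 1: phi=1, psi=0 -> continue
  step 2: phi=1, psi=0 -> continue
  step 3: phi=1, psi=0 -> continue
  step 8: psi=1 and phi held for [0,8) -> witness found
Witness step = 8

8


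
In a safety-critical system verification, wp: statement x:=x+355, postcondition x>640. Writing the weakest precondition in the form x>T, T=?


Formula: wp(x:=E, P) = P[E/x] (substitute E for x in postcondition)
Step 1: Postcondition: x>640
Step 2: Substitute x+355 for x: x+355>640
Step 3: Solve for x: x > 640-355 = 285

285


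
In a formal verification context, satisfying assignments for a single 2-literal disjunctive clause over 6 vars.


Step 1: Total=2^6=64
Step 2: Unsat when all 2 false: 2^4=16
Step 3: Sat=64-16=48

48


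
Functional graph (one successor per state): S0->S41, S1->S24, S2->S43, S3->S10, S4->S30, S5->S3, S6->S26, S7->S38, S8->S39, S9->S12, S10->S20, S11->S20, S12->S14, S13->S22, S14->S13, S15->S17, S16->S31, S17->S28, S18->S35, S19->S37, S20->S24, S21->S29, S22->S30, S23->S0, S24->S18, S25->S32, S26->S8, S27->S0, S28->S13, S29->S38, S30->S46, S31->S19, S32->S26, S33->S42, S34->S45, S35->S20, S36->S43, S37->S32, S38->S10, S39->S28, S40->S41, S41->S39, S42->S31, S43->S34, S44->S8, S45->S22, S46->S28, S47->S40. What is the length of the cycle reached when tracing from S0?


Trace from S0 until a state repeats:
  S0 -> S41 -> S39 -> S28 -> S13 -> S22 -> S30 -> S46 -> S28
S28 first seen at step 3, revisited at step 8.
Cycle length = 8 - 3 = 5

5


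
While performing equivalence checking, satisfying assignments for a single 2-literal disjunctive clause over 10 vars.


Step 1: Total=2^10=1024
Step 2: Unsat when all 2 false: 2^8=256
Step 3: Sat=1024-256=768

768


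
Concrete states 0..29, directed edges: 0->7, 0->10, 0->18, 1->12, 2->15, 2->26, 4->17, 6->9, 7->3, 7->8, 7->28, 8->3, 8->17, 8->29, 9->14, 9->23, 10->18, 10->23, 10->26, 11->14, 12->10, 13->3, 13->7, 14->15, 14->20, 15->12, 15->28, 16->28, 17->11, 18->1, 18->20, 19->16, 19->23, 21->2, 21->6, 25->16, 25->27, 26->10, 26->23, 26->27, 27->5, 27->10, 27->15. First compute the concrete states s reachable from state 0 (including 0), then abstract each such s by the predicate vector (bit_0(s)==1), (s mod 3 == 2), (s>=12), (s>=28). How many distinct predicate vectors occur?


BFS from 0:
Concrete reachable: {0, 1, 3, 5, 7, 8, 10, 11, 12, 14, 15, 17, 18, 20, 23, 26, 27, 28, 29}
Abstract via predicates (bit_0(s)==1), (s mod 3 == 2), (s>=12), (s>=28):
  (0,0,0,0) <- {0, 10}
  (0,0,1,0) <- {12, 18}
  (0,0,1,1) <- {28}
  (0,1,0,0) <- {8}
  (0,1,1,0) <- {14, 20, 26}
  (1,0,0,0) <- {1, 3, 7}
  (1,0,1,0) <- {15, 27}
  (1,1,0,0) <- {5, 11}
  (1,1,1,0) <- {17, 23}
  (1,1,1,1) <- {29}
Distinct abstract states = 10

10


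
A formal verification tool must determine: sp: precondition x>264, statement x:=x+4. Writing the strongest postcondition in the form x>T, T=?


Formula: sp(P, x:=E) = exists old_x. (x = E[old_x/x]) AND P[old_x/x] (old_x is the value of x before the assignment; eliminate old_x by solving x = E[old_x/x] for old_x)
Step 1: Precondition P: x>264, i.e. old_x > 264
Step 2: Assignment gives x = old_x + 4, so old_x = x - 4
Step 3: Substitute into P: x - 4 > 264
Step 4: Simplify: x > 264+4 = 268

268


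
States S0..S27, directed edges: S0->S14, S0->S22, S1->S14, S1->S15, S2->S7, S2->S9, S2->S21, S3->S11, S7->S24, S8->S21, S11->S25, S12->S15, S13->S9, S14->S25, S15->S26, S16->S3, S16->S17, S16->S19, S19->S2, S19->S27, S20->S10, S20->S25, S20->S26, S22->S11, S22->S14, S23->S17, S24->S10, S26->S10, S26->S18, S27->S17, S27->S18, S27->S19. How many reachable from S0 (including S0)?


BFS from S0:
  layer 0: {S0}
  layer 1: {S14, S22}
  layer 2: {S11, S25}
Reachable set: {S0, S11, S14, S22, S25}
Count = 5

5


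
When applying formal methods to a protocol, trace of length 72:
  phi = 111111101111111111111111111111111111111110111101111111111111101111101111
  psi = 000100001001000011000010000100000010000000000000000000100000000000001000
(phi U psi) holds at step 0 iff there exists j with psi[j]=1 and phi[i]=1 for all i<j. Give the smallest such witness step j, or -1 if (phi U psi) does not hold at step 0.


(phi U psi) at 0: need smallest j with psi[j]=1 and phi[i]=1 for all i in [0,j).
Scan from step 0:
  step 0: phi=1, psi=0 -> continue
  step 1: phi=1, psi=0 -> continue
  step 2: phi=1, psi=0 -> continue
  step 3: psi=1 and phi held for [0,3) -> witness found
Witness step = 3

3


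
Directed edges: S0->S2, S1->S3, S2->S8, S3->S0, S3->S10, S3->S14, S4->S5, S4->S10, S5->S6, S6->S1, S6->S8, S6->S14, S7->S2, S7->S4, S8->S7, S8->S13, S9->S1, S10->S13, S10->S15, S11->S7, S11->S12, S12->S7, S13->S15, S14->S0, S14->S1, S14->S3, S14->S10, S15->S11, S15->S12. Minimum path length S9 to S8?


BFS layer-by-layer from S9:
  dist 0: {S9}
  dist 1: {S1}
  dist 2: {S3}
  dist 3: {S0, S10, S14}
  dist 4: {S2, S13, S15}
  dist 5: {S8, S11, S12}
  -> S8 reached at distance 5
Shortest path length = 5

5


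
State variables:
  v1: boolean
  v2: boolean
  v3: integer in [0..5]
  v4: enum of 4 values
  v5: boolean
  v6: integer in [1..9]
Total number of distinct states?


State space = product of domain sizes of all variables.
Domain sizes:
  v1 (boolean): 2
  v2 (boolean): 2
  v3 (integer in [0..5]): 6
  v4 (enum of 4 values): 4
  v5 (boolean): 2
  v6 (integer in [1..9]): 9
Product = 2 * 2 * 6 * 4 * 2 * 9 = 1728

1728


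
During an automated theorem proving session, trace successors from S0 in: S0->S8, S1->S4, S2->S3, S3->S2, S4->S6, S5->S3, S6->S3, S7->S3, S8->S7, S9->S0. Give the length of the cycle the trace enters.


Trace from S0 until a state repeats:
  S0 -> S8 -> S7 -> S3 -> S2 -> S3
S3 first seen at step 3, revisited at step 5.
Cycle length = 5 - 3 = 2

2


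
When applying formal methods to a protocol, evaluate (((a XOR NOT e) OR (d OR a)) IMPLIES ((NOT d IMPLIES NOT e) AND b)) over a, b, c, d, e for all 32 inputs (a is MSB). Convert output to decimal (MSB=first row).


Formula: (((a XOR NOT e) OR (d OR a)) IMPLIES ((NOT d IMPLIES NOT e) AND b)) over a, b, c, d, e (32 rows)
Evaluate each row (bits = a,b,c,d,e, MSB first):
  row 0 [00000]: (((0 XOR NOT 0) OR (0 OR 0)) IMPLIES ((NOT 0 IMPLIES NOT 0) AND 0)) -> 0
  row 1 [00001]: (((0 XOR NOT 1) OR (0 OR 0)) IMPLIES ((NOT 0 IMPLIES NOT 1) AND 0)) -> 1
  row 2 [00010]: (((0 XOR NOT 0) OR (1 OR 0)) IMPLIES ((NOT 1 IMPLIES NOT 0) AND 0)) -> 0
  row 3 [00011]: (((0 XOR NOT 1) OR (1 OR 0)) IMPLIES ((NOT 1 IMPLIES NOT 1) AND 0)) -> 0
  row 4 [00100]: (((0 XOR NOT 0) OR (0 OR 0)) IMPLIES ((NOT 0 IMPLIES NOT 0) AND 0)) -> 0
  row 5 [00101]: (((0 XOR NOT 1) OR (0 OR 0)) IMPLIES ((NOT 0 IMPLIES NOT 1) AND 0)) -> 1
  row 6 [00110]: (((0 XOR NOT 0) OR (1 OR 0)) IMPLIES ((NOT 1 IMPLIES NOT 0) AND 0)) -> 0
  row 7 [00111]: (((0 XOR NOT 1) OR (1 OR 0)) IMPLIES ((NOT 1 IMPLIES NOT 1) AND 0)) -> 0
  row 8 [01000]: (((0 XOR NOT 0) OR (0 OR 0)) IMPLIES ((NOT 0 IMPLIES NOT 0) AND 1)) -> 1
  row 9 [01001]: (((0 XOR NOT 1) OR (0 OR 0)) IMPLIES ((NOT 0 IMPLIES NOT 1) AND 1)) -> 1
  row 10 [01010]: (((0 XOR NOT 0) OR (1 OR 0)) IMPLIES ((NOT 1 IMPLIES NOT 0) AND 1)) -> 1
  row 11 [01011]: (((0 XOR NOT 1) OR (1 OR 0)) IMPLIES ((NOT 1 IMPLIES NOT 1) AND 1)) -> 1
  row 12 [01100]: (((0 XOR NOT 0) OR (0 OR 0)) IMPLIES ((NOT 0 IMPLIES NOT 0) AND 1)) -> 1
  row 13 [01101]: (((0 XOR NOT 1) OR (0 OR 0)) IMPLIES ((NOT 0 IMPLIES NOT 1) AND 1)) -> 1
  row 14 [01110]: (((0 XOR NOT 0) OR (1 OR 0)) IMPLIES ((NOT 1 IMPLIES NOT 0) AND 1)) -> 1
  row 15 [01111]: (((0 XOR NOT 1) OR (1 OR 0)) IMPLIES ((NOT 1 IMPLIES NOT 1) AND 1)) -> 1
  row 16 [10000]: (((1 XOR NOT 0) OR (0 OR 1)) IMPLIES ((NOT 0 IMPLIES NOT 0) AND 0)) -> 0
  row 17 [10001]: (((1 XOR NOT 1) OR (0 OR 1)) IMPLIES ((NOT 0 IMPLIES NOT 1) AND 0)) -> 0
  row 18 [10010]: (((1 XOR NOT 0) OR (1 OR 1)) IMPLIES ((NOT 1 IMPLIES NOT 0) AND 0)) -> 0
  row 19 [10011]: (((1 XOR NOT 1) OR (1 OR 1)) IMPLIES ((NOT 1 IMPLIES NOT 1) AND 0)) -> 0
  row 20 [10100]: (((1 XOR NOT 0) OR (0 OR 1)) IMPLIES ((NOT 0 IMPLIES NOT 0) AND 0)) -> 0
  row 21 [10101]: (((1 XOR NOT 1) OR (0 OR 1)) IMPLIES ((NOT 0 IMPLIES NOT 1) AND 0)) -> 0
  row 22 [10110]: (((1 XOR NOT 0) OR (1 OR 1)) IMPLIES ((NOT 1 IMPLIES NOT 0) AND 0)) -> 0
  row 23 [10111]: (((1 XOR NOT 1) OR (1 OR 1)) IMPLIES ((NOT 1 IMPLIES NOT 1) AND 0)) -> 0
  row 24 [11000]: (((1 XOR NOT 0) OR (0 OR 1)) IMPLIES ((NOT 0 IMPLIES NOT 0) AND 1)) -> 1
  row 25 [11001]: (((1 XOR NOT 1) OR (0 OR 1)) IMPLIES ((NOT 0 IMPLIES NOT 1) AND 1)) -> 0
  row 26 [11010]: (((1 XOR NOT 0) OR (1 OR 1)) IMPLIES ((NOT 1 IMPLIES NOT 0) AND 1)) -> 1
  row 27 [11011]: (((1 XOR NOT 1) OR (1 OR 1)) IMPLIES ((NOT 1 IMPLIES NOT 1) AND 1)) -> 1
  row 28 [11100]: (((1 XOR NOT 0) OR (0 OR 1)) IMPLIES ((NOT 0 IMPLIES NOT 0) AND 1)) -> 1
  row 29 [11101]: (((1 XOR NOT 1) OR (0 OR 1)) IMPLIES ((NOT 0 IMPLIES NOT 1) AND 1)) -> 0
  row 30 [11110]: (((1 XOR NOT 0) OR (1 OR 1)) IMPLIES ((NOT 1 IMPLIES NOT 0) AND 1)) -> 1
  row 31 [11111]: (((1 XOR NOT 1) OR (1 OR 1)) IMPLIES ((NOT 1 IMPLIES NOT 1) AND 1)) -> 1
Full result column, 4 rows per line (a,b,c fixed per line; d,e runs 00..11 left to right):
  rows 0-3 [a,b,c=000]: 0100  = hex 4
  rows 4-7 [a,b,c=001]: 0100  = hex 4
  rows 8-11 [a,b,c=010]: 1111  = hex F
  rows 12-15 [a,b,c=011]: 1111  = hex F
  rows 16-19 [a,b,c=100]: 0000  = hex 0
  rows 20-23 [a,b,c=101]: 0000  = hex 0
  rows 24-27 [a,b,c=110]: 1011  = hex B
  rows 28-31 [a,b,c=111]: 1011  = hex B
Output column (row 0 .. row 31) = 01000100111111110000000010111011
Output column grouped in 4s = 0100 0100 1111 1111 0000 0000 1011 1011 = 0x44FF00BB
Convert to decimal digit by digit (value = value*16 + digit):
  4 -> 4
  4*16 + 4 = 68
  68*16 + 15 (F) = 1103
  1103*16 + 15 (F) = 17663
  17663*16 + 0 = 282608
  282608*16 + 0 = 4521728
  4521728*16 + 11 (B) = 72347659
  72347659*16 + 11 (B) = 1157562555
Decimal = 1157562555

1157562555


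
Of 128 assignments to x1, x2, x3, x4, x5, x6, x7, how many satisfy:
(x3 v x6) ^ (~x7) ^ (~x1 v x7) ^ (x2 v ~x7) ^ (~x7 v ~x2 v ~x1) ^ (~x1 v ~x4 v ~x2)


CNF with 6 clauses over 7 vars (128 assignments).
An assignment satisfies CNF iff every clause has >=1 true literal.
Check each row (bits = x1,x2,x3,x4,x5,x6,x7; clause T/F shown):
  row 0 [0000000]: clauses=FTTTTT -> 0
  row 1 [0000001]: clauses=FFTFTT -> 0
  row 2 [0000010]: clauses=TTTTTT -> 1
  row 3 [0000011]: clauses=TFTFTT -> 0
  row 4 [0000100]: clauses=FTTTTT -> 0
  (every remaining row is evaluated the same way; all 128 results are listed next)
Full result column, 8 rows per line (x1,x2,x3,x4 fixed per line; x5,x6,x7 runs 000..111 left to right):
  rows 0-7 [x1,x2,x3,x4=0000]: 00100010  (ones: 2)
  rows 8-15 [x1,x2,x3,x4=0001]: 00100010  (ones: 2)
  rows 16-23 [x1,x2,x3,x4=0010]: 10101010  (ones: 4)
  rows 24-31 [x1,x2,x3,x4=0011]: 10101010  (ones: 4)
  rows 32-39 [x1,x2,x3,x4=0100]: 00100010  (ones: 2)
  rows 40-47 [x1,x2,x3,x4=0101]: 00100010  (ones: 2)
  rows 48-55 [x1,x2,x3,x4=0110]: 10101010  (ones: 4)
  rows 56-63 [x1,x2,x3,x4=0111]: 10101010  (ones: 4)
  rows 64-71 [x1,x2,x3,x4=1000]: 00000000  (ones: 0)
  rows 72-79 [x1,x2,x3,x4=1001]: 00000000  (ones: 0)
  rows 80-87 [x1,x2,x3,x4=1010]: 00000000  (ones: 0)
  rows 88-95 [x1,x2,x3,x4=1011]: 00000000  (ones: 0)
  rows 96-103 [x1,x2,x3,x4=1100]: 00000000  (ones: 0)
  rows 104-111 [x1,x2,x3,x4=1101]: 00000000  (ones: 0)
  rows 112-119 [x1,x2,x3,x4=1110]: 00000000  (ones: 0)
  rows 120-127 [x1,x2,x3,x4=1111]: 00000000  (ones: 0)
Satisfying assignments = 2+2+4+4+2+2+4+4+0+0+0+0+0+0+0+0 = 24

24


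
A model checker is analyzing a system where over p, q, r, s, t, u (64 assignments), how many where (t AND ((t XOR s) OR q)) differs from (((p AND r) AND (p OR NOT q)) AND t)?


F1 = (t AND ((t XOR s) OR q))
F2 = (((p AND r) AND (p OR NOT q)) AND t)
Evaluate both on each of 64 rows (bits = p,q,r,s,t,u):
  row 0 [000000]: F1=0 F2=0 -> 0
  row 1 [000001]: F1=0 F2=0 -> 0
  row 2 [000010]: F1=1 F2=0 (differ) -> 1
  row 3 [000011]: F1=1 F2=0 (differ) -> 1
  row 4 [000100]: F1=0 F2=0 -> 0
  (every remaining row is evaluated the same way; all 64 results are listed next)
Full result column, 8 rows per line (p,q,r fixed per line; s,t,u runs 000..111 left to right):
  rows 0-7 [p,q,r=000]: 00110000  (ones: 2)
  rows 8-15 [p,q,r=001]: 00110000  (ones: 2)
  rows 16-23 [p,q,r=010]: 00110011  (ones: 4)
  rows 24-31 [p,q,r=011]: 00110011  (ones: 4)
  rows 32-39 [p,q,r=100]: 00110000  (ones: 2)
  rows 40-47 [p,q,r=101]: 00000011  (ones: 2)
  rows 48-55 [p,q,r=110]: 00110011  (ones: 4)
  rows 56-63 [p,q,r=111]: 00000000  (ones: 0)
Disagreements = 2+2+4+4+2+2+4+0 = 20

20


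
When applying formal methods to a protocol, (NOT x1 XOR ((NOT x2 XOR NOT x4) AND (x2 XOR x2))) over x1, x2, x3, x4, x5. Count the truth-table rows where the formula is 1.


Formula: (NOT x1 XOR ((NOT x2 XOR NOT x4) AND (x2 XOR x2))) over 5 vars (32 rows)
Evaluate each row (x1, x2, x3, x4, x5 as bits, MSB first):
  row 0 [00000]: (NOT 0 XOR ((NOT 0 XOR NOT 0) AND (0 XOR 0))) -> 1
  row 1 [00001]: (NOT 0 XOR ((NOT 0 XOR NOT 0) AND (0 XOR 0))) -> 1
  row 2 [00010]: (NOT 0 XOR ((NOT 0 XOR NOT 1) AND (0 XOR 0))) -> 1
  row 3 [00011]: (NOT 0 XOR ((NOT 0 XOR NOT 1) AND (0 XOR 0))) -> 1
  row 4 [00100]: (NOT 0 XOR ((NOT 0 XOR NOT 0) AND (0 XOR 0))) -> 1
  row 5 [00101]: (NOT 0 XOR ((NOT 0 XOR NOT 0) AND (0 XOR 0))) -> 1
  row 6 [00110]: (NOT 0 XOR ((NOT 0 XOR NOT 1) AND (0 XOR 0))) -> 1
  row 7 [00111]: (NOT 0 XOR ((NOT 0 XOR NOT 1) AND (0 XOR 0))) -> 1
  row 8 [01000]: (NOT 0 XOR ((NOT 1 XOR NOT 0) AND (1 XOR 1))) -> 1
  row 9 [01001]: (NOT 0 XOR ((NOT 1 XOR NOT 0) AND (1 XOR 1))) -> 1
  row 10 [01010]: (NOT 0 XOR ((NOT 1 XOR NOT 1) AND (1 XOR 1))) -> 1
  row 11 [01011]: (NOT 0 XOR ((NOT 1 XOR NOT 1) AND (1 XOR 1))) -> 1
  row 12 [01100]: (NOT 0 XOR ((NOT 1 XOR NOT 0) AND (1 XOR 1))) -> 1
  row 13 [01101]: (NOT 0 XOR ((NOT 1 XOR NOT 0) AND (1 XOR 1))) -> 1
  row 14 [01110]: (NOT 0 XOR ((NOT 1 XOR NOT 1) AND (1 XOR 1))) -> 1
  row 15 [01111]: (NOT 0 XOR ((NOT 1 XOR NOT 1) AND (1 XOR 1))) -> 1
  row 16 [10000]: (NOT 1 XOR ((NOT 0 XOR NOT 0) AND (0 XOR 0))) -> 0
  row 17 [10001]: (NOT 1 XOR ((NOT 0 XOR NOT 0) AND (0 XOR 0))) -> 0
  row 18 [10010]: (NOT 1 XOR ((NOT 0 XOR NOT 1) AND (0 XOR 0))) -> 0
  row 19 [10011]: (NOT 1 XOR ((NOT 0 XOR NOT 1) AND (0 XOR 0))) -> 0
  row 20 [10100]: (NOT 1 XOR ((NOT 0 XOR NOT 0) AND (0 XOR 0))) -> 0
  row 21 [10101]: (NOT 1 XOR ((NOT 0 XOR NOT 0) AND (0 XOR 0))) -> 0
  row 22 [10110]: (NOT 1 XOR ((NOT 0 XOR NOT 1) AND (0 XOR 0))) -> 0
  row 23 [10111]: (NOT 1 XOR ((NOT 0 XOR NOT 1) AND (0 XOR 0))) -> 0
  row 24 [11000]: (NOT 1 XOR ((NOT 1 XOR NOT 0) AND (1 XOR 1))) -> 0
  row 25 [11001]: (NOT 1 XOR ((NOT 1 XOR NOT 0) AND (1 XOR 1))) -> 0
  row 26 [11010]: (NOT 1 XOR ((NOT 1 XOR NOT 1) AND (1 XOR 1))) -> 0
  row 27 [11011]: (NOT 1 XOR ((NOT 1 XOR NOT 1) AND (1 XOR 1))) -> 0
  row 28 [11100]: (NOT 1 XOR ((NOT 1 XOR NOT 0) AND (1 XOR 1))) -> 0
  row 29 [11101]: (NOT 1 XOR ((NOT 1 XOR NOT 0) AND (1 XOR 1))) -> 0
  row 30 [11110]: (NOT 1 XOR ((NOT 1 XOR NOT 1) AND (1 XOR 1))) -> 0
  row 31 [11111]: (NOT 1 XOR ((NOT 1 XOR NOT 1) AND (1 XOR 1))) -> 0
Full result column, 8 rows per line (x1,x2 fixed per line; x3,x4,x5 runs 000..111 left to right):
  rows 0-7 [x1,x2=00]: 11111111  (ones: 8)
  rows 8-15 [x1,x2=01]: 11111111  (ones: 8)
  rows 16-23 [x1,x2=10]: 00000000  (ones: 0)
  rows 24-31 [x1,x2=11]: 00000000  (ones: 0)
Count of 1-rows = 8+8+0+0 = 16

16


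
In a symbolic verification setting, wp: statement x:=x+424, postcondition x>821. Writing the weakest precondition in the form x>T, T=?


Formula: wp(x:=E, P) = P[E/x] (substitute E for x in postcondition)
Step 1: Postcondition: x>821
Step 2: Substitute x+424 for x: x+424>821
Step 3: Solve for x: x > 821-424 = 397

397


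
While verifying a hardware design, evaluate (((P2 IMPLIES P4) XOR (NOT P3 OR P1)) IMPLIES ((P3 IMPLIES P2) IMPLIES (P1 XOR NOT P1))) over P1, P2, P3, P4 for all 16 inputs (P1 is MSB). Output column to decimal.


Formula: (((P2 IMPLIES P4) XOR (NOT P3 OR P1)) IMPLIES ((P3 IMPLIES P2) IMPLIES (P1 XOR NOT P1))) over P1, P2, P3, P4 (16 rows)
Evaluate each row (bits = P1,P2,P3,P4, MSB first):
  row 0 [0000]: (((0 IMPLIES 0) XOR (NOT 0 OR 0)) IMPLIES ((0 IMPLIES 0) IMPLIES (0 XOR NOT 0))) -> 1
  row 1 [0001]: (((0 IMPLIES 1) XOR (NOT 0 OR 0)) IMPLIES ((0 IMPLIES 0) IMPLIES (0 XOR NOT 0))) -> 1
  row 2 [0010]: (((0 IMPLIES 0) XOR (NOT 1 OR 0)) IMPLIES ((1 IMPLIES 0) IMPLIES (0 XOR NOT 0))) -> 1
  row 3 [0011]: (((0 IMPLIES 1) XOR (NOT 1 OR 0)) IMPLIES ((1 IMPLIES 0) IMPLIES (0 XOR NOT 0))) -> 1
  row 4 [0100]: (((1 IMPLIES 0) XOR (NOT 0 OR 0)) IMPLIES ((0 IMPLIES 1) IMPLIES (0 XOR NOT 0))) -> 1
  row 5 [0101]: (((1 IMPLIES 1) XOR (NOT 0 OR 0)) IMPLIES ((0 IMPLIES 1) IMPLIES (0 XOR NOT 0))) -> 1
  row 6 [0110]: (((1 IMPLIES 0) XOR (NOT 1 OR 0)) IMPLIES ((1 IMPLIES 1) IMPLIES (0 XOR NOT 0))) -> 1
  row 7 [0111]: (((1 IMPLIES 1) XOR (NOT 1 OR 0)) IMPLIES ((1 IMPLIES 1) IMPLIES (0 XOR NOT 0))) -> 1
  row 8 [1000]: (((0 IMPLIES 0) XOR (NOT 0 OR 1)) IMPLIES ((0 IMPLIES 0) IMPLIES (1 XOR NOT 1))) -> 1
  row 9 [1001]: (((0 IMPLIES 1) XOR (NOT 0 OR 1)) IMPLIES ((0 IMPLIES 0) IMPLIES (1 XOR NOT 1))) -> 1
  row 10 [1010]: (((0 IMPLIES 0) XOR (NOT 1 OR 1)) IMPLIES ((1 IMPLIES 0) IMPLIES (1 XOR NOT 1))) -> 1
  row 11 [1011]: (((0 IMPLIES 1) XOR (NOT 1 OR 1)) IMPLIES ((1 IMPLIES 0) IMPLIES (1 XOR NOT 1))) -> 1
  row 12 [1100]: (((1 IMPLIES 0) XOR (NOT 0 OR 1)) IMPLIES ((0 IMPLIES 1) IMPLIES (1 XOR NOT 1))) -> 1
  row 13 [1101]: (((1 IMPLIES 1) XOR (NOT 0 OR 1)) IMPLIES ((0 IMPLIES 1) IMPLIES (1 XOR NOT 1))) -> 1
  row 14 [1110]: (((1 IMPLIES 0) XOR (NOT 1 OR 1)) IMPLIES ((1 IMPLIES 1) IMPLIES (1 XOR NOT 1))) -> 1
  row 15 [1111]: (((1 IMPLIES 1) XOR (NOT 1 OR 1)) IMPLIES ((1 IMPLIES 1) IMPLIES (1 XOR NOT 1))) -> 1
Full result column, 4 rows per line (P1,P2 fixed per line; P3,P4 runs 00..11 left to right):
  rows 0-3 [P1,P2=00]: 1111  = hex F
  rows 4-7 [P1,P2=01]: 1111  = hex F
  rows 8-11 [P1,P2=10]: 1111  = hex F
  rows 12-15 [P1,P2=11]: 1111  = hex F
Output column (row 0 .. row 15) = 1111111111111111
Output column grouped in 4s = 1111 1111 1111 1111 = 0xFFFF
Convert to decimal digit by digit (value = value*16 + digit):
  F -> 15
  15*16 + 15 (F) = 255
  255*16 + 15 (F) = 4095
  4095*16 + 15 (F) = 65535
Decimal = 65535

65535


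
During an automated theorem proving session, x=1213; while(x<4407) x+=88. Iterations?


Step 1: x goes from 1213 toward 4407 by 88; the body runs while x<4407, so iterations = ceil((bound-start)/step)
Step 2: Distance=3194
Step 3: ceil(3194/88)=37

37


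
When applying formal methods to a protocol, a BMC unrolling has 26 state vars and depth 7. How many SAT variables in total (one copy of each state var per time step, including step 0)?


BMC unrolls to depth k, creating one copy of each state var for steps 0..k.
Step count = 7 + 1 = 8 (steps 0 through 7)
Vars per step = 26
Total = 26 * 8 = 208

208


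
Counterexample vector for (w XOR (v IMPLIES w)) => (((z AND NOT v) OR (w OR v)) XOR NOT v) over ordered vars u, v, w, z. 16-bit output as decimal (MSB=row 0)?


F1 = (w XOR (v IMPLIES w))
F2 = (((z AND NOT v) OR (w OR v)) XOR NOT v)
Counterexample to F1=>F2 is where F1=1 and F2=0.
Evaluate each row (bits = u,v,w,z, MSB first):
  row 0 [0000]: F1=1 F2=1 -> F1&~F2 -> 0
  row 1 [0001]: F1=1 F2=0 -> F1&~F2 -> 1
  row 2 [0010]: F1=0 F2=0 -> F1&~F2 -> 0
  row 3 [0011]: F1=0 F2=0 -> F1&~F2 -> 0
  row 4 [0100]: F1=0 F2=1 -> F1&~F2 -> 0
  row 5 [0101]: F1=0 F2=1 -> F1&~F2 -> 0
  row 6 [0110]: F1=0 F2=1 -> F1&~F2 -> 0
  row 7 [0111]: F1=0 F2=1 -> F1&~F2 -> 0
  row 8 [1000]: F1=1 F2=1 -> F1&~F2 -> 0
  row 9 [1001]: F1=1 F2=0 -> F1&~F2 -> 1
  row 10 [1010]: F1=0 F2=0 -> F1&~F2 -> 0
  row 11 [1011]: F1=0 F2=0 -> F1&~F2 -> 0
  row 12 [1100]: F1=0 F2=1 -> F1&~F2 -> 0
  row 13 [1101]: F1=0 F2=1 -> F1&~F2 -> 0
  row 14 [1110]: F1=0 F2=1 -> F1&~F2 -> 0
  row 15 [1111]: F1=0 F2=1 -> F1&~F2 -> 0
Full result column, 4 rows per line (u,v fixed per line; w,z runs 00..11 left to right):
  rows 0-3 [u,v=00]: 0100  = hex 4
  rows 4-7 [u,v=01]: 0000  = hex 0
  rows 8-11 [u,v=10]: 0100  = hex 4
  rows 12-15 [u,v=11]: 0000  = hex 0
Counterexample vector (row 0 .. row 15) = 0100000001000000
Output column grouped in 4s = 0100 0000 0100 0000 = 0x4040
Convert to decimal digit by digit (value = value*16 + digit):
  4 -> 4
  4*16 + 0 = 64
  64*16 + 4 = 1028
  1028*16 + 0 = 16448
Decimal = 16448

16448


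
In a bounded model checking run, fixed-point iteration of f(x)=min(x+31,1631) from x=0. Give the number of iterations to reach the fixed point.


Step 1: x=0, cap=1631, increment=31
Step 2: x grows by 31 each step until capped at 1631; fixed point is x=1631
Step 3: iterations = ceil(1631/31) = 53

53


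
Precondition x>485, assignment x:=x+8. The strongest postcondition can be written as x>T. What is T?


Formula: sp(P, x:=E) = exists old_x. (x = E[old_x/x]) AND P[old_x/x] (old_x is the value of x before the assignment; eliminate old_x by solving x = E[old_x/x] for old_x)
Step 1: Precondition P: x>485, i.e. old_x > 485
Step 2: Assignment gives x = old_x + 8, so old_x = x - 8
Step 3: Substitute into P: x - 8 > 485
Step 4: Simplify: x > 485+8 = 493

493


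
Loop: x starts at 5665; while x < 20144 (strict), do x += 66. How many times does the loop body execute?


Step 1: x goes from 5665 toward 20144 by 66; the body runs while x<20144, so iterations = ceil((bound-start)/step)
Step 2: Distance=14479
Step 3: ceil(14479/66)=220

220


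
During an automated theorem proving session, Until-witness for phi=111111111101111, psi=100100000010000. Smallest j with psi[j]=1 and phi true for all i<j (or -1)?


(phi U psi) at 0: need smallest j with psi[j]=1 and phi[i]=1 for all i in [0,j).
Scan from step 0:
  step 0: psi=1 and phi held for [0,0) -> witness found
Witness step = 0

0


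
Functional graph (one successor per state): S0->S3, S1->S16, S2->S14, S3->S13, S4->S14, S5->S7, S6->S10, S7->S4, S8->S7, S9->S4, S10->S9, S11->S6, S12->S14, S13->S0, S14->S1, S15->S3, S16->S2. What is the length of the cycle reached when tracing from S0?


Trace from S0 until a state repeats:
  S0 -> S3 -> S13 -> S0
S0 first seen at step 0, revisited at step 3.
Cycle length = 3 - 0 = 3

3


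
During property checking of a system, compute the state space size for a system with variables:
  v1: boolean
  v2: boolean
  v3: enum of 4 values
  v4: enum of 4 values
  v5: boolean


State space = product of domain sizes of all variables.
Domain sizes:
  v1 (boolean): 2
  v2 (boolean): 2
  v3 (enum of 4 values): 4
  v4 (enum of 4 values): 4
  v5 (boolean): 2
Product = 2 * 2 * 4 * 4 * 2 = 128

128


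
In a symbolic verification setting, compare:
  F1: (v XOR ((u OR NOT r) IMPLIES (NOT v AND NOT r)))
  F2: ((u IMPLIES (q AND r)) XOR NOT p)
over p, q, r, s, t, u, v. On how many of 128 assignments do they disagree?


F1 = (v XOR ((u OR NOT r) IMPLIES (NOT v AND NOT r)))
F2 = ((u IMPLIES (q AND r)) XOR NOT p)
Evaluate both on each of 128 rows (bits = p,q,r,s,t,u,v):
  row 0 [0000000]: F1=1 F2=0 (differ) -> 1
  row 1 [0000001]: F1=1 F2=0 (differ) -> 1
  row 2 [0000010]: F1=1 F2=1 -> 0
  row 3 [0000011]: F1=1 F2=1 -> 0
  row 4 [0000100]: F1=1 F2=0 (differ) -> 1
  (every remaining row is evaluated the same way; all 128 results are listed next)
Full result column, 8 rows per line (p,q,r,s fixed per line; t,u,v runs 000..111 left to right):
  rows 0-7 [p,q,r,s=0000]: 11001100  (ones: 4)
  rows 8-15 [p,q,r,s=0001]: 11001100  (ones: 4)
  rows 16-23 [p,q,r,s=0010]: 10101010  (ones: 4)
  rows 24-31 [p,q,r,s=0011]: 10101010  (ones: 4)
  rows 32-39 [p,q,r,s=0100]: 11001100  (ones: 4)
  rows 40-47 [p,q,r,s=0101]: 11001100  (ones: 4)
  rows 48-55 [p,q,r,s=0110]: 10011001  (ones: 4)
  rows 56-63 [p,q,r,s=0111]: 10011001  (ones: 4)
  rows 64-71 [p,q,r,s=1000]: 00110011  (ones: 4)
  rows 72-79 [p,q,r,s=1001]: 00110011  (ones: 4)
  rows 80-87 [p,q,r,s=1010]: 01010101  (ones: 4)
  rows 88-95 [p,q,r,s=1011]: 01010101  (ones: 4)
  rows 96-103 [p,q,r,s=1100]: 00110011  (ones: 4)
  rows 104-111 [p,q,r,s=1101]: 00110011  (ones: 4)
  rows 112-119 [p,q,r,s=1110]: 01100110  (ones: 4)
  rows 120-127 [p,q,r,s=1111]: 01100110  (ones: 4)
Disagreements = 4+4+4+4+4+4+4+4+4+4+4+4+4+4+4+4 = 64

64


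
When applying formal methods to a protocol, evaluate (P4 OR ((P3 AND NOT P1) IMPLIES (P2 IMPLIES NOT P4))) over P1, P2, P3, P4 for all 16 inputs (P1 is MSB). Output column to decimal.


Formula: (P4 OR ((P3 AND NOT P1) IMPLIES (P2 IMPLIES NOT P4))) over P1, P2, P3, P4 (16 rows)
Evaluate each row (bits = P1,P2,P3,P4, MSB first):
  row 0 [0000]: (0 OR ((0 AND NOT 0) IMPLIES (0 IMPLIES NOT 0))) -> 1
  row 1 [0001]: (1 OR ((0 AND NOT 0) IMPLIES (0 IMPLIES NOT 1))) -> 1
  row 2 [0010]: (0 OR ((1 AND NOT 0) IMPLIES (0 IMPLIES NOT 0))) -> 1
  row 3 [0011]: (1 OR ((1 AND NOT 0) IMPLIES (0 IMPLIES NOT 1))) -> 1
  row 4 [0100]: (0 OR ((0 AND NOT 0) IMPLIES (1 IMPLIES NOT 0))) -> 1
  row 5 [0101]: (1 OR ((0 AND NOT 0) IMPLIES (1 IMPLIES NOT 1))) -> 1
  row 6 [0110]: (0 OR ((1 AND NOT 0) IMPLIES (1 IMPLIES NOT 0))) -> 1
  row 7 [0111]: (1 OR ((1 AND NOT 0) IMPLIES (1 IMPLIES NOT 1))) -> 1
  row 8 [1000]: (0 OR ((0 AND NOT 1) IMPLIES (0 IMPLIES NOT 0))) -> 1
  row 9 [1001]: (1 OR ((0 AND NOT 1) IMPLIES (0 IMPLIES NOT 1))) -> 1
  row 10 [1010]: (0 OR ((1 AND NOT 1) IMPLIES (0 IMPLIES NOT 0))) -> 1
  row 11 [1011]: (1 OR ((1 AND NOT 1) IMPLIES (0 IMPLIES NOT 1))) -> 1
  row 12 [1100]: (0 OR ((0 AND NOT 1) IMPLIES (1 IMPLIES NOT 0))) -> 1
  row 13 [1101]: (1 OR ((0 AND NOT 1) IMPLIES (1 IMPLIES NOT 1))) -> 1
  row 14 [1110]: (0 OR ((1 AND NOT 1) IMPLIES (1 IMPLIES NOT 0))) -> 1
  row 15 [1111]: (1 OR ((1 AND NOT 1) IMPLIES (1 IMPLIES NOT 1))) -> 1
Full result column, 4 rows per line (P1,P2 fixed per line; P3,P4 runs 00..11 left to right):
  rows 0-3 [P1,P2=00]: 1111  = hex F
  rows 4-7 [P1,P2=01]: 1111  = hex F
  rows 8-11 [P1,P2=10]: 1111  = hex F
  rows 12-15 [P1,P2=11]: 1111  = hex F
Output column (row 0 .. row 15) = 1111111111111111
Output column grouped in 4s = 1111 1111 1111 1111 = 0xFFFF
Convert to decimal digit by digit (value = value*16 + digit):
  F -> 15
  15*16 + 15 (F) = 255
  255*16 + 15 (F) = 4095
  4095*16 + 15 (F) = 65535
Decimal = 65535

65535


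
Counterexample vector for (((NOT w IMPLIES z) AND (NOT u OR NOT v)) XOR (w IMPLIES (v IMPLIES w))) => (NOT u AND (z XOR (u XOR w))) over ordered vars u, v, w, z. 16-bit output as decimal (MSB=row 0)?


F1 = (((NOT w IMPLIES z) AND (NOT u OR NOT v)) XOR (w IMPLIES (v IMPLIES w)))
F2 = (NOT u AND (z XOR (u XOR w)))
Counterexample to F1=>F2 is where F1=1 and F2=0.
Evaluate each row (bits = u,v,w,z, MSB first):
  row 0 [0000]: F1=1 F2=0 -> F1&~F2 -> 1
  row 1 [0001]: F1=0 F2=1 -> F1&~F2 -> 0
  row 2 [0010]: F1=0 F2=1 -> F1&~F2 -> 0
  row 3 [0011]: F1=0 F2=0 -> F1&~F2 -> 0
  row 4 [0100]: F1=1 F2=0 -> F1&~F2 -> 1
  row 5 [0101]: F1=0 F2=1 -> F1&~F2 -> 0
  row 6 [0110]: F1=0 F2=1 -> F1&~F2 -> 0
  row 7 [0111]: F1=0 F2=0 -> F1&~F2 -> 0
  row 8 [1000]: F1=1 F2=0 -> F1&~F2 -> 1
  row 9 [1001]: F1=0 F2=0 -> F1&~F2 -> 0
  row 10 [1010]: F1=0 F2=0 -> F1&~F2 -> 0
  row 11 [1011]: F1=0 F2=0 -> F1&~F2 -> 0
  row 12 [1100]: F1=1 F2=0 -> F1&~F2 -> 1
  row 13 [1101]: F1=1 F2=0 -> F1&~F2 -> 1
  row 14 [1110]: F1=1 F2=0 -> F1&~F2 -> 1
  row 15 [1111]: F1=1 F2=0 -> F1&~F2 -> 1
Full result column, 4 rows per line (u,v fixed per line; w,z runs 00..11 left to right):
  rows 0-3 [u,v=00]: 1000  = hex 8
  rows 4-7 [u,v=01]: 1000  = hex 8
  rows 8-11 [u,v=10]: 1000  = hex 8
  rows 12-15 [u,v=11]: 1111  = hex F
Counterexample vector (row 0 .. row 15) = 1000100010001111
Output column grouped in 4s = 1000 1000 1000 1111 = 0x888F
Convert to decimal digit by digit (value = value*16 + digit):
  8 -> 8
  8*16 + 8 = 136
  136*16 + 8 = 2184
  2184*16 + 15 (F) = 34959
Decimal = 34959

34959


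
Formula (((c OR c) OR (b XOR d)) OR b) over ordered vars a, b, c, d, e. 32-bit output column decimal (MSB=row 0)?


Formula: (((c OR c) OR (b XOR d)) OR b) over a, b, c, d, e (32 rows)
Evaluate each row (bits = a,b,c,d,e, MSB first):
  row 0 [00000]: (((0 OR 0) OR (0 XOR 0)) OR 0) -> 0
  row 1 [00001]: (((0 OR 0) OR (0 XOR 0)) OR 0) -> 0
  row 2 [00010]: (((0 OR 0) OR (0 XOR 1)) OR 0) -> 1
  row 3 [00011]: (((0 OR 0) OR (0 XOR 1)) OR 0) -> 1
  row 4 [00100]: (((1 OR 1) OR (0 XOR 0)) OR 0) -> 1
  row 5 [00101]: (((1 OR 1) OR (0 XOR 0)) OR 0) -> 1
  row 6 [00110]: (((1 OR 1) OR (0 XOR 1)) OR 0) -> 1
  row 7 [00111]: (((1 OR 1) OR (0 XOR 1)) OR 0) -> 1
  row 8 [01000]: (((0 OR 0) OR (1 XOR 0)) OR 1) -> 1
  row 9 [01001]: (((0 OR 0) OR (1 XOR 0)) OR 1) -> 1
  row 10 [01010]: (((0 OR 0) OR (1 XOR 1)) OR 1) -> 1
  row 11 [01011]: (((0 OR 0) OR (1 XOR 1)) OR 1) -> 1
  row 12 [01100]: (((1 OR 1) OR (1 XOR 0)) OR 1) -> 1
  row 13 [01101]: (((1 OR 1) OR (1 XOR 0)) OR 1) -> 1
  row 14 [01110]: (((1 OR 1) OR (1 XOR 1)) OR 1) -> 1
  row 15 [01111]: (((1 OR 1) OR (1 XOR 1)) OR 1) -> 1
  row 16 [10000]: (((0 OR 0) OR (0 XOR 0)) OR 0) -> 0
  row 17 [10001]: (((0 OR 0) OR (0 XOR 0)) OR 0) -> 0
  row 18 [10010]: (((0 OR 0) OR (0 XOR 1)) OR 0) -> 1
  row 19 [10011]: (((0 OR 0) OR (0 XOR 1)) OR 0) -> 1
  row 20 [10100]: (((1 OR 1) OR (0 XOR 0)) OR 0) -> 1
  row 21 [10101]: (((1 OR 1) OR (0 XOR 0)) OR 0) -> 1
  row 22 [10110]: (((1 OR 1) OR (0 XOR 1)) OR 0) -> 1
  row 23 [10111]: (((1 OR 1) OR (0 XOR 1)) OR 0) -> 1
  row 24 [11000]: (((0 OR 0) OR (1 XOR 0)) OR 1) -> 1
  row 25 [11001]: (((0 OR 0) OR (1 XOR 0)) OR 1) -> 1
  row 26 [11010]: (((0 OR 0) OR (1 XOR 1)) OR 1) -> 1
  row 27 [11011]: (((0 OR 0) OR (1 XOR 1)) OR 1) -> 1
  row 28 [11100]: (((1 OR 1) OR (1 XOR 0)) OR 1) -> 1
  row 29 [11101]: (((1 OR 1) OR (1 XOR 0)) OR 1) -> 1
  row 30 [11110]: (((1 OR 1) OR (1 XOR 1)) OR 1) -> 1
  row 31 [11111]: (((1 OR 1) OR (1 XOR 1)) OR 1) -> 1
Full result column, 4 rows per line (a,b,c fixed per line; d,e runs 00..11 left to right):
  rows 0-3 [a,b,c=000]: 0011  = hex 3
  rows 4-7 [a,b,c=001]: 1111  = hex F
  rows 8-11 [a,b,c=010]: 1111  = hex F
  rows 12-15 [a,b,c=011]: 1111  = hex F
  rows 16-19 [a,b,c=100]: 0011  = hex 3
  rows 20-23 [a,b,c=101]: 1111  = hex F
  rows 24-27 [a,b,c=110]: 1111  = hex F
  rows 28-31 [a,b,c=111]: 1111  = hex F
Output column (row 0 .. row 31) = 00111111111111110011111111111111
Output column grouped in 4s = 0011 1111 1111 1111 0011 1111 1111 1111 = 0x3FFF3FFF
Convert to decimal digit by digit (value = value*16 + digit):
  3 -> 3
  3*16 + 15 (F) = 63
  63*16 + 15 (F) = 1023
  1023*16 + 15 (F) = 16383
  16383*16 + 3 = 262131
  262131*16 + 15 (F) = 4194111
  4194111*16 + 15 (F) = 67105791
  67105791*16 + 15 (F) = 1073692671
Decimal = 1073692671

1073692671


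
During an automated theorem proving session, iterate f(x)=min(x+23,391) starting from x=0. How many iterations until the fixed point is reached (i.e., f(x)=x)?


Step 1: x=0, cap=391, increment=23
Step 2: x grows by 23 each step until capped at 391; fixed point is x=391
Step 3: iterations = ceil(391/23) = 17

17


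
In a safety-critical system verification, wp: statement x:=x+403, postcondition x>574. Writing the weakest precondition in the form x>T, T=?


Formula: wp(x:=E, P) = P[E/x] (substitute E for x in postcondition)
Step 1: Postcondition: x>574
Step 2: Substitute x+403 for x: x+403>574
Step 3: Solve for x: x > 574-403 = 171

171


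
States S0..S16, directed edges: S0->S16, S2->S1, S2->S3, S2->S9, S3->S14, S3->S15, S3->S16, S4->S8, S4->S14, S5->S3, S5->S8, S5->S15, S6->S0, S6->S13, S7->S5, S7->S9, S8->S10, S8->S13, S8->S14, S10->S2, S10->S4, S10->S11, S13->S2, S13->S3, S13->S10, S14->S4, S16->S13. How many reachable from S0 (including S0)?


BFS from S0:
  layer 0: {S0}
  layer 1: {S16}
  layer 2: {S13}
  layer 3: {S2, S3, S10}
  layer 4: {S1, S4, S9, S11, S14, S15}
  layer 5: {S8}
Reachable set: {S0, S1, S2, S3, S4, S8, S9, S10, S11, S13, S14, S15, S16}
Count = 13

13


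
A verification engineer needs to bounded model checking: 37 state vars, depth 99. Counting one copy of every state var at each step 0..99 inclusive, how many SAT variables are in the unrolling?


BMC unrolls to depth k, creating one copy of each state var for steps 0..k.
Step count = 99 + 1 = 100 (steps 0 through 99)
Vars per step = 37
Total = 37 * 100 = 3700

3700


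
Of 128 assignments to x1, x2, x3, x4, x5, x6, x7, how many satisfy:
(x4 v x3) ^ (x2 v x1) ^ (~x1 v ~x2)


CNF with 3 clauses over 7 vars (128 assignments).
An assignment satisfies CNF iff every clause has >=1 true literal.
Check each row (bits = x1,x2,x3,x4,x5,x6,x7; clause T/F shown):
  row 0 [0000000]: clauses=FFT -> 0
  row 1 [0000001]: clauses=FFT -> 0
  row 2 [0000010]: clauses=FFT -> 0
  row 3 [0000011]: clauses=FFT -> 0
  row 4 [0000100]: clauses=FFT -> 0
  (every remaining row is evaluated the same way; all 128 results are listed next)
Full result column, 8 rows per line (x1,x2,x3,x4 fixed per line; x5,x6,x7 runs 000..111 left to right):
  rows 0-7 [x1,x2,x3,x4=0000]: 00000000  (ones: 0)
  rows 8-15 [x1,x2,x3,x4=0001]: 00000000  (ones: 0)
  rows 16-23 [x1,x2,x3,x4=0010]: 00000000  (ones: 0)
  rows 24-31 [x1,x2,x3,x4=0011]: 00000000  (ones: 0)
  rows 32-39 [x1,x2,x3,x4=0100]: 00000000  (ones: 0)
  rows 40-47 [x1,x2,x3,x4=0101]: 11111111  (ones: 8)
  rows 48-55 [x1,x2,x3,x4=0110]: 11111111  (ones: 8)
  rows 56-63 [x1,x2,x3,x4=0111]: 11111111  (ones: 8)
  rows 64-71 [x1,x2,x3,x4=1000]: 00000000  (ones: 0)
  rows 72-79 [x1,x2,x3,x4=1001]: 11111111  (ones: 8)
  rows 80-87 [x1,x2,x3,x4=1010]: 11111111  (ones: 8)
  rows 88-95 [x1,x2,x3,x4=1011]: 11111111  (ones: 8)
  rows 96-103 [x1,x2,x3,x4=1100]: 00000000  (ones: 0)
  rows 104-111 [x1,x2,x3,x4=1101]: 00000000  (ones: 0)
  rows 112-119 [x1,x2,x3,x4=1110]: 00000000  (ones: 0)
  rows 120-127 [x1,x2,x3,x4=1111]: 00000000  (ones: 0)
Satisfying assignments = 0+0+0+0+0+8+8+8+0+8+8+8+0+0+0+0 = 48

48


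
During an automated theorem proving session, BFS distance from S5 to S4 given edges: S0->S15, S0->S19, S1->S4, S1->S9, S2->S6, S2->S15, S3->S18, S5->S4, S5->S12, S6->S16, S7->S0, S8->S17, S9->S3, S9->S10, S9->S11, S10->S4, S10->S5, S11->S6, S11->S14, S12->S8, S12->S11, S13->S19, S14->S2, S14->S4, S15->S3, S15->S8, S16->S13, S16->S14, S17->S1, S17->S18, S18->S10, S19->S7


BFS layer-by-layer from S5:
  dist 0: {S5}
  dist 1: {S4, S12}
  -> S4 reached at distance 1
Shortest path length = 1

1


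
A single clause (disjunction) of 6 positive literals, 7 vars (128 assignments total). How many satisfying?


Step 1: Total=2^7=128
Step 2: Unsat when all 6 false: 2^1=2
Step 3: Sat=128-2=126

126


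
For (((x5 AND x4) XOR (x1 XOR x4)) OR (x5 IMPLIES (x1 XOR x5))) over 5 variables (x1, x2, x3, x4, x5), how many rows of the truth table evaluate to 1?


Formula: (((x5 AND x4) XOR (x1 XOR x4)) OR (x5 IMPLIES (x1 XOR x5))) over 5 vars (32 rows)
Evaluate each row (x1, x2, x3, x4, x5 as bits, MSB first):
  row 0 [00000]: (((0 AND 0) XOR (0 XOR 0)) OR (0 IMPLIES (0 XOR 0))) -> 1
  row 1 [00001]: (((1 AND 0) XOR (0 XOR 0)) OR (1 IMPLIES (0 XOR 1))) -> 1
  row 2 [00010]: (((0 AND 1) XOR (0 XOR 1)) OR (0 IMPLIES (0 XOR 0))) -> 1
  row 3 [00011]: (((1 AND 1) XOR (0 XOR 1)) OR (1 IMPLIES (0 XOR 1))) -> 1
  row 4 [00100]: (((0 AND 0) XOR (0 XOR 0)) OR (0 IMPLIES (0 XOR 0))) -> 1
  row 5 [00101]: (((1 AND 0) XOR (0 XOR 0)) OR (1 IMPLIES (0 XOR 1))) -> 1
  row 6 [00110]: (((0 AND 1) XOR (0 XOR 1)) OR (0 IMPLIES (0 XOR 0))) -> 1
  row 7 [00111]: (((1 AND 1) XOR (0 XOR 1)) OR (1 IMPLIES (0 XOR 1))) -> 1
  row 8 [01000]: (((0 AND 0) XOR (0 XOR 0)) OR (0 IMPLIES (0 XOR 0))) -> 1
  row 9 [01001]: (((1 AND 0) XOR (0 XOR 0)) OR (1 IMPLIES (0 XOR 1))) -> 1
  row 10 [01010]: (((0 AND 1) XOR (0 XOR 1)) OR (0 IMPLIES (0 XOR 0))) -> 1
  row 11 [01011]: (((1 AND 1) XOR (0 XOR 1)) OR (1 IMPLIES (0 XOR 1))) -> 1
  row 12 [01100]: (((0 AND 0) XOR (0 XOR 0)) OR (0 IMPLIES (0 XOR 0))) -> 1
  row 13 [01101]: (((1 AND 0) XOR (0 XOR 0)) OR (1 IMPLIES (0 XOR 1))) -> 1
  row 14 [01110]: (((0 AND 1) XOR (0 XOR 1)) OR (0 IMPLIES (0 XOR 0))) -> 1
  row 15 [01111]: (((1 AND 1) XOR (0 XOR 1)) OR (1 IMPLIES (0 XOR 1))) -> 1
  row 16 [10000]: (((0 AND 0) XOR (1 XOR 0)) OR (0 IMPLIES (1 XOR 0))) -> 1
  row 17 [10001]: (((1 AND 0) XOR (1 XOR 0)) OR (1 IMPLIES (1 XOR 1))) -> 1
  row 18 [10010]: (((0 AND 1) XOR (1 XOR 1)) OR (0 IMPLIES (1 XOR 0))) -> 1
  row 19 [10011]: (((1 AND 1) XOR (1 XOR 1)) OR (1 IMPLIES (1 XOR 1))) -> 1
  row 20 [10100]: (((0 AND 0) XOR (1 XOR 0)) OR (0 IMPLIES (1 XOR 0))) -> 1
  row 21 [10101]: (((1 AND 0) XOR (1 XOR 0)) OR (1 IMPLIES (1 XOR 1))) -> 1
  row 22 [10110]: (((0 AND 1) XOR (1 XOR 1)) OR (0 IMPLIES (1 XOR 0))) -> 1
  row 23 [10111]: (((1 AND 1) XOR (1 XOR 1)) OR (1 IMPLIES (1 XOR 1))) -> 1
  row 24 [11000]: (((0 AND 0) XOR (1 XOR 0)) OR (0 IMPLIES (1 XOR 0))) -> 1
  row 25 [11001]: (((1 AND 0) XOR (1 XOR 0)) OR (1 IMPLIES (1 XOR 1))) -> 1
  row 26 [11010]: (((0 AND 1) XOR (1 XOR 1)) OR (0 IMPLIES (1 XOR 0))) -> 1
  row 27 [11011]: (((1 AND 1) XOR (1 XOR 1)) OR (1 IMPLIES (1 XOR 1))) -> 1
  row 28 [11100]: (((0 AND 0) XOR (1 XOR 0)) OR (0 IMPLIES (1 XOR 0))) -> 1
  row 29 [11101]: (((1 AND 0) XOR (1 XOR 0)) OR (1 IMPLIES (1 XOR 1))) -> 1
  row 30 [11110]: (((0 AND 1) XOR (1 XOR 1)) OR (0 IMPLIES (1 XOR 0))) -> 1
  row 31 [11111]: (((1 AND 1) XOR (1 XOR 1)) OR (1 IMPLIES (1 XOR 1))) -> 1
Full result column, 8 rows per line (x1,x2 fixed per line; x3,x4,x5 runs 000..111 left to right):
  rows 0-7 [x1,x2=00]: 11111111  (ones: 8)
  rows 8-15 [x1,x2=01]: 11111111  (ones: 8)
  rows 16-23 [x1,x2=10]: 11111111  (ones: 8)
  rows 24-31 [x1,x2=11]: 11111111  (ones: 8)
Count of 1-rows = 8+8+8+8 = 32

32


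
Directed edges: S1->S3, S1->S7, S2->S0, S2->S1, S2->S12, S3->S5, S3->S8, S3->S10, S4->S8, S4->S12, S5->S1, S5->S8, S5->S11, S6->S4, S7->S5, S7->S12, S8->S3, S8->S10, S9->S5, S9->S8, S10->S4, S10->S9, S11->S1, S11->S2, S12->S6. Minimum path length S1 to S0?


BFS layer-by-layer from S1:
  dist 0: {S1}
  dist 1: {S3, S7}
  dist 2: {S5, S8, S10, S12}
  dist 3: {S4, S6, S9, S11}
  dist 4: {S2}
  dist 5: {S0}
  -> S0 reached at distance 5
Shortest path length = 5

5


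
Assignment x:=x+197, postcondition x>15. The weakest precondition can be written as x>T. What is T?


Formula: wp(x:=E, P) = P[E/x] (substitute E for x in postcondition)
Step 1: Postcondition: x>15
Step 2: Substitute x+197 for x: x+197>15
Step 3: Solve for x: x > 15-197 = -182

-182


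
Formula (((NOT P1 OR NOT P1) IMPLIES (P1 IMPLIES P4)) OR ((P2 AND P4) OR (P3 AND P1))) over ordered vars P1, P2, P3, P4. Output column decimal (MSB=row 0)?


Formula: (((NOT P1 OR NOT P1) IMPLIES (P1 IMPLIES P4)) OR ((P2 AND P4) OR (P3 AND P1))) over P1, P2, P3, P4 (16 rows)
Evaluate each row (bits = P1,P2,P3,P4, MSB first):
  row 0 [0000]: (((NOT 0 OR NOT 0) IMPLIES (0 IMPLIES 0)) OR ((0 AND 0) OR (0 AND 0))) -> 1
  row 1 [0001]: (((NOT 0 OR NOT 0) IMPLIES (0 IMPLIES 1)) OR ((0 AND 1) OR (0 AND 0))) -> 1
  row 2 [0010]: (((NOT 0 OR NOT 0) IMPLIES (0 IMPLIES 0)) OR ((0 AND 0) OR (1 AND 0))) -> 1
  row 3 [0011]: (((NOT 0 OR NOT 0) IMPLIES (0 IMPLIES 1)) OR ((0 AND 1) OR (1 AND 0))) -> 1
  row 4 [0100]: (((NOT 0 OR NOT 0) IMPLIES (0 IMPLIES 0)) OR ((1 AND 0) OR (0 AND 0))) -> 1
  row 5 [0101]: (((NOT 0 OR NOT 0) IMPLIES (0 IMPLIES 1)) OR ((1 AND 1) OR (0 AND 0))) -> 1
  row 6 [0110]: (((NOT 0 OR NOT 0) IMPLIES (0 IMPLIES 0)) OR ((1 AND 0) OR (1 AND 0))) -> 1
  row 7 [0111]: (((NOT 0 OR NOT 0) IMPLIES (0 IMPLIES 1)) OR ((1 AND 1) OR (1 AND 0))) -> 1
  row 8 [1000]: (((NOT 1 OR NOT 1) IMPLIES (1 IMPLIES 0)) OR ((0 AND 0) OR (0 AND 1))) -> 1
  row 9 [1001]: (((NOT 1 OR NOT 1) IMPLIES (1 IMPLIES 1)) OR ((0 AND 1) OR (0 AND 1))) -> 1
  row 10 [1010]: (((NOT 1 OR NOT 1) IMPLIES (1 IMPLIES 0)) OR ((0 AND 0) OR (1 AND 1))) -> 1
  row 11 [1011]: (((NOT 1 OR NOT 1) IMPLIES (1 IMPLIES 1)) OR ((0 AND 1) OR (1 AND 1))) -> 1
  row 12 [1100]: (((NOT 1 OR NOT 1) IMPLIES (1 IMPLIES 0)) OR ((1 AND 0) OR (0 AND 1))) -> 1
  row 13 [1101]: (((NOT 1 OR NOT 1) IMPLIES (1 IMPLIES 1)) OR ((1 AND 1) OR (0 AND 1))) -> 1
  row 14 [1110]: (((NOT 1 OR NOT 1) IMPLIES (1 IMPLIES 0)) OR ((1 AND 0) OR (1 AND 1))) -> 1
  row 15 [1111]: (((NOT 1 OR NOT 1) IMPLIES (1 IMPLIES 1)) OR ((1 AND 1) OR (1 AND 1))) -> 1
Full result column, 4 rows per line (P1,P2 fixed per line; P3,P4 runs 00..11 left to right):
  rows 0-3 [P1,P2=00]: 1111  = hex F
  rows 4-7 [P1,P2=01]: 1111  = hex F
  rows 8-11 [P1,P2=10]: 1111  = hex F
  rows 12-15 [P1,P2=11]: 1111  = hex F
Output column (row 0 .. row 15) = 1111111111111111
Output column grouped in 4s = 1111 1111 1111 1111 = 0xFFFF
Convert to decimal digit by digit (value = value*16 + digit):
  F -> 15
  15*16 + 15 (F) = 255
  255*16 + 15 (F) = 4095
  4095*16 + 15 (F) = 65535
Decimal = 65535

65535
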